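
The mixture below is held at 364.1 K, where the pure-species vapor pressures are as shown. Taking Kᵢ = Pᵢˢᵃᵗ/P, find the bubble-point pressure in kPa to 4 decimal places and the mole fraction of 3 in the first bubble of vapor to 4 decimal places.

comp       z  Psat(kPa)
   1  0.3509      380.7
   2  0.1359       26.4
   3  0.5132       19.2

Pbub = 147.0288 kPa, y_3 = 0.0670

At the bubble point ψ → 0, so ΣzᵢKᵢ = 1 with Kᵢ = Pᵢˢᵃᵗ/P ⇒ P = ΣzᵢPᵢˢᵃᵗ.
P = 0.3509·380.7 + 0.1359·26.4 + 0.5132·19.2 = 147.0288 kPa
yᵢ = zᵢPᵢˢᵃᵗ/P ⇒ y_3 = 0.5132·19.2/147.0288 = 0.0670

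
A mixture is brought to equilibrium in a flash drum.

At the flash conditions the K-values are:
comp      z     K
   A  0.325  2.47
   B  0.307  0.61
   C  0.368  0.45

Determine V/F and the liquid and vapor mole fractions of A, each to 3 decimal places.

Material balance + equilibrium reduce to Σ zᵢ(Kᵢ−1)/(1+V/F(Kᵢ−1)) = 0.
g(0) = ΣzᵢKᵢ − 1 = 0.156 and g(1) = 1 − Σzᵢ/Kᵢ = -0.453, so a root lies in (0, 1).
Newton iteration, V/F⁰ = 0.53:
  V/F = 0.530: g = -0.1681, g' = -0.518 → V/F = 0.205
  V/F = 0.205: g = 0.0086, g' = -0.611 → V/F = 0.220
Converged at V/F = 0.220.
Compositions from xᵢ = zᵢ/(1+V/F(Kᵢ−1)), yᵢ = Kᵢxᵢ:
  A: x = 0.246, y = 0.607
  B: x = 0.336, y = 0.205
  C: x = 0.419, y = 0.188

V/F = 0.220, x_A = 0.246, y_A = 0.607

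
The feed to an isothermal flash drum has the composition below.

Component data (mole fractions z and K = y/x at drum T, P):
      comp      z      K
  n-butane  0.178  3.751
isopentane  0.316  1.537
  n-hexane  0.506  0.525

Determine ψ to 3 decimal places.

ψ = 0.551

Let ψ = V/F and solve Σ zᵢ(Kᵢ−1)/(1+ψ(Kᵢ−1)) = 0.
Check two-phase: ΣzᵢKᵢ = 1.419 > 1 and Σzᵢ/Kᵢ = 1.217 > 1, so g(0) = 0.419 > 0 and g(1) = -0.217 < 0.
Newton iteration, ψ⁰ = 0.5:
  ψ = 0.500: g = 0.0247, g' = -0.492 → ψ = 0.550
  ψ = 0.550: g = 0.0004, g' = -0.477 → ψ = 0.551
Converged at ψ = 0.551.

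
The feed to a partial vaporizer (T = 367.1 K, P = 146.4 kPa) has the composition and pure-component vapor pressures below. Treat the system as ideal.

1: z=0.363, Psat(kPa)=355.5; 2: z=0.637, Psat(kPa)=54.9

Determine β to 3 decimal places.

β = 0.135

Raoult's law: Kᵢ = Pᵢˢᵃᵗ/P = Pᵢˢᵃᵗ/146.4.
  K_1 = 355.5/146.4 = 2.42828, K_2 = 54.9/146.4 = 0.37500
Material balance + equilibrium reduce to Σ zᵢ(Kᵢ−1)/(1+β(Kᵢ−1)) = 0.
Check two-phase: ΣzᵢKᵢ = 1.120 > 1 and Σzᵢ/Kᵢ = 1.848 > 1, so g(0) = 0.120 > 0 and g(1) = -0.848 < 0.
Newton iteration, β⁰ = 0.38:
  β = 0.380: g = -0.1861, g' = -0.739 → β = 0.128
  β = 0.128: g = 0.0054, g' = -0.823 → β = 0.135
Converged at β = 0.135.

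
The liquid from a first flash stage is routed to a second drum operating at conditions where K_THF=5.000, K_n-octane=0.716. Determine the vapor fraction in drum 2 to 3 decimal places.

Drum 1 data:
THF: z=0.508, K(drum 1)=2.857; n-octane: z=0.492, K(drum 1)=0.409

Drum 1:
Material balance + equilibrium reduce to Σ zᵢ(Kᵢ−1)/(1+ψ₁(Kᵢ−1)) = 0.
Feasibility: ΣzᵢKᵢ = 1.653, Σzᵢ/Kᵢ = 1.381 — both > 1, two phases present.
Binary case is linear: z₁(K₁−1)(1+ψ₁(K₂−1)) + z₂(K₂−1)(1+ψ₁(K₁−1)) = 0
⇒ ψ₁ = [z₁(K₁−1)+z₂(K₂−1)] / [−(K₁−1)(K₂−1)] = 0.6526/1.0975 = 0.595
Drum-1 compositions:
  THF: x = 0.241, y = 0.690
  n-octane: x = 0.759, y = 0.310
Drum-2 feed = drum-1 liquid: z₂ = (0.2414, 0.7586).
Drum 2:
Material balance + equilibrium reduce to Σ zᵢ(Kᵢ−1)/(1+ψ₂(Kᵢ−1)) = 0.
Feasibility: ΣzᵢKᵢ = 1.750, Σzᵢ/Kᵢ = 1.108 — both > 1, two phases present.
Binary case is linear: z₁(K₁−1)(1+ψ₂(K₂−1)) + z₂(K₂−1)(1+ψ₂(K₁−1)) = 0
⇒ ψ₂ = [z₁(K₁−1)+z₂(K₂−1)] / [−(K₁−1)(K₂−1)] = 0.7502/1.1360 = 0.660
  THF: x = 0.066, y = 0.331
  n-octane: x = 0.934, y = 0.669

V/F (drum 2) = 0.660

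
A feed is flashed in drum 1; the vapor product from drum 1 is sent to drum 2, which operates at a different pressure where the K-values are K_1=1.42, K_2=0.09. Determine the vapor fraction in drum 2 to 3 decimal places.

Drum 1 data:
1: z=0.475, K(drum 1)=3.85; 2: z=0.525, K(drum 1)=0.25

V/F (drum 2) = 0.410

Drum 1:
Newton–Raphson from ψ₁ = 0.5:
  ψ₁ = 0.500: g = -0.0718, g' = -1.412 → ψ₁ = 0.449
Converged at ψ₁ = 0.449.
Drum-1 compositions:
  1: x = 0.208, y = 0.802
  2: x = 0.792, y = 0.198
Drum-2 feed = drum-1 vapor: z₂ = (0.8021, 0.1979).
Drum 2:
Rachford–Rice: g(ψ₂) = Σ zᵢ(Kᵢ−1)/(1+ψ₂(Kᵢ−1)) = 0.
g(0) = ΣzᵢKᵢ − 1 = 0.157 and g(1) = 1 − Σzᵢ/Kᵢ = -1.764, so a root lies in (0, 1).
Binary case is linear: z₁(K₁−1)(1+ψ₂(K₂−1)) + z₂(K₂−1)(1+ψ₂(K₁−1)) = 0
⇒ ψ₂ = [z₁(K₁−1)+z₂(K₂−1)] / [−(K₁−1)(K₂−1)] = 0.1568/0.3822 = 0.410
  1: x = 0.684, y = 0.972
  2: x = 0.316, y = 0.028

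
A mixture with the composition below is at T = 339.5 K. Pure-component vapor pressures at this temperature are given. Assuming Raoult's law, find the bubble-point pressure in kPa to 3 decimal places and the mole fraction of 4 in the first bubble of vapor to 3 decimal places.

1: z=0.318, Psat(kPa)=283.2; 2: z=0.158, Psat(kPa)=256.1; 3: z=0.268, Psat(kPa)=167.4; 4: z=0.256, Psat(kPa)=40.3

At the bubble point ψ → 0, so ΣzᵢKᵢ = 1 with Kᵢ = Pᵢˢᵃᵗ/P ⇒ P = ΣzᵢPᵢˢᵃᵗ.
P = 0.318·283.2 + 0.158·256.1 + 0.268·167.4 + 0.256·40.3 = 185.701 kPa
yᵢ = zᵢPᵢˢᵃᵗ/P ⇒ y_4 = 0.256·40.3/185.701 = 0.056

Pbub = 185.701 kPa, y_4 = 0.056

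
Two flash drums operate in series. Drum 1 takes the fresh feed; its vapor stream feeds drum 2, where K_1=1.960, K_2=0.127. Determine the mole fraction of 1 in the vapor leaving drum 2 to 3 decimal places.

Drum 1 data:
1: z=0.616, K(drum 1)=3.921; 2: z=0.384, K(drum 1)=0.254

y_1 (drum 2) = 0.933

Drum 1:
Material balance + equilibrium reduce to Σ zᵢ(Kᵢ−1)/(1+ψ₁(Kᵢ−1)) = 0.
g(0) = ΣzᵢKᵢ − 1 = 1.513 and g(1) = 1 − Σzᵢ/Kᵢ = -0.669, so a root lies in (0, 1).
Binary case is linear: z₁(K₁−1)(1+ψ₁(K₂−1)) + z₂(K₂−1)(1+ψ₁(K₁−1)) = 0
⇒ ψ₁ = [z₁(K₁−1)+z₂(K₂−1)] / [−(K₁−1)(K₂−1)] = 1.5129/2.1791 = 0.694
Drum-1 compositions:
  1: x = 0.203, y = 0.798
  2: x = 0.797, y = 0.202
Drum-2 feed = drum-1 vapor: z₂ = (0.7977, 0.2023).
Drum 2:
Rachford–Rice: g(ψ₂) = Σ zᵢ(Kᵢ−1)/(1+ψ₂(Kᵢ−1)) = 0.
Feasibility: ΣzᵢKᵢ = 1.589, Σzᵢ/Kᵢ = 2.000 — both > 1, two phases present.
Iterate (Newton) starting at ψ₂ = 0.5:
  ψ₂ = 0.500: g = 0.2040, g' = -0.821 → ψ₂ = 0.748
  ψ₂ = 0.748: g = -0.0639, g' = -1.532 → ψ₂ = 0.707
  ψ₂ = 0.707: g = -0.0048, g' = -1.312 → ψ₂ = 0.703
Converged at ψ₂ = 0.703.
  1: x = 0.476, y = 0.933
  2: x = 0.524, y = 0.067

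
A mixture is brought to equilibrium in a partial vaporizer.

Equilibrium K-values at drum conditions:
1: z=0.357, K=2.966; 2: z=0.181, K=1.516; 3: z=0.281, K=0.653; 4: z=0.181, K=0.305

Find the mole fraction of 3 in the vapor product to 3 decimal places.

Let ψ = V/F and solve Σ zᵢ(Kᵢ−1)/(1+ψ(Kᵢ−1)) = 0.
Check two-phase: ΣzᵢKᵢ = 1.572 > 1 and Σzᵢ/Kᵢ = 1.264 > 1, so g(0) = 0.572 > 0 and g(1) = -0.264 < 0.
Newton–Raphson from ψ = 0.5:
  ψ = 0.500: g = 0.1174, g' = -0.636 → ψ = 0.685
Converged at ψ = 0.685.
Compositions from xᵢ = zᵢ/(1+ψ(Kᵢ−1)), yᵢ = Kᵢxᵢ:
  1: x = 0.152, y = 0.451
  2: x = 0.134, y = 0.203
  3: x = 0.369, y = 0.241
  4: x = 0.346, y = 0.105

y_3 = 0.241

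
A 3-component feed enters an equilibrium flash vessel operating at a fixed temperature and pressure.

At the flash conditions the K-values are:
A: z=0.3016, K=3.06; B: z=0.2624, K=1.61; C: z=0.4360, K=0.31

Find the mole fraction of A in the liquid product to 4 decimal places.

Rachford–Rice: g(β) = Σ zᵢ(Kᵢ−1)/(1+β(Kᵢ−1)) = 0.
g(0) = ΣzᵢKᵢ − 1 = 0.4805 and g(1) = 1 − Σzᵢ/Kᵢ = -0.6680, so a root lies in (0, 1).
Newton iteration, β⁰ = 0.31:
  β = 0.3100: g = 0.13107, g' = -0.8816 → β = 0.4587
  β = 0.4587: g = 0.00439, g' = -0.8423 → β = 0.4639
Converged at β = 0.4639.
Compositions from xᵢ = zᵢ/(1+β(Kᵢ−1)), yᵢ = Kᵢxᵢ:
  A: x = 0.1542, y = 0.4719
  B: x = 0.2045, y = 0.3293
  C: x = 0.6413, y = 0.1988

x_A = 0.1542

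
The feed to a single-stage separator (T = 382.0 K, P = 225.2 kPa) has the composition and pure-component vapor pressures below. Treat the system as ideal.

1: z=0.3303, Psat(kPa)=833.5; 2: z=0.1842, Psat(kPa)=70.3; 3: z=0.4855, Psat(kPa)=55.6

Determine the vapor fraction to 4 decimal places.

Raoult's law: Kᵢ = Pᵢˢᵃᵗ/P = Pᵢˢᵃᵗ/225.2.
  K_1 = 833.5/225.2 = 3.701155, K_2 = 70.3/225.2 = 0.312167, K_3 = 55.6/225.2 = 0.246892
Newton iteration, ψ⁰ = 0.5:
  ψ = 0.5000: g = -0.40002, g' = -1.3471 → ψ = 0.2030
  ψ = 0.2030: g = -0.00272, g' = -1.5066 → ψ = 0.2012
Converged at ψ = 0.2012.

ψ = 0.2012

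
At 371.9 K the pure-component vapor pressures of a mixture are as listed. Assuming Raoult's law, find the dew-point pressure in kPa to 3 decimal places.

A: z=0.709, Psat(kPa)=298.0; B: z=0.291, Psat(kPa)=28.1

Pdew = 78.523 kPa

At the dew point ψ → 1, so Σzᵢ/Kᵢ = 1 with Kᵢ = Pᵢˢᵃᵗ/P ⇒ 1/P = Σzᵢ/Pᵢˢᵃᵗ.
1/P = 0.709/298.0 + 0.291/28.1 = 0.012735 ⇒ P = 78.523 kPa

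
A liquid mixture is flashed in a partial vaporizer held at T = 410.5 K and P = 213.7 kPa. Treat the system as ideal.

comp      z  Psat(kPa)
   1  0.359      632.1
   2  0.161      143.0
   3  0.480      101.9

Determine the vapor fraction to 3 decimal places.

Raoult's law: Kᵢ = Pᵢˢᵃᵗ/P = Pᵢˢᵃᵗ/213.7.
  K_1 = 632.1/213.7 = 2.95788, K_2 = 143.0/213.7 = 0.66916, K_3 = 101.9/213.7 = 0.47684
Let ψ = V/F and solve Σ zᵢ(Kᵢ−1)/(1+ψ(Kᵢ−1)) = 0.
Check two-phase: ΣzᵢKᵢ = 1.398 > 1 and Σzᵢ/Kᵢ = 1.369 > 1, so g(0) = 0.398 > 0 and g(1) = -0.369 < 0.
Newton–Raphson from ψ = 0.5:
  ψ = 0.500: g = -0.0487, g' = -0.618 → ψ = 0.421
  ψ = 0.421: g = 0.0013, g' = -0.653 → ψ = 0.423
Converged at ψ = 0.423.

ψ = 0.423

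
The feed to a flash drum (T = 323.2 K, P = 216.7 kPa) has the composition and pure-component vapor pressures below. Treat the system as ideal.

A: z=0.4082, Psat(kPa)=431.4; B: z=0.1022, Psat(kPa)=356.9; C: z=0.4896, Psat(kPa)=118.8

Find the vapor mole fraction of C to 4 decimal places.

y_C = 0.3669

Raoult's law: Kᵢ = Pᵢˢᵃᵗ/P = Pᵢˢᵃᵗ/216.7.
  K_A = 431.4/216.7 = 1.990771, K_B = 356.9/216.7 = 1.646977, K_C = 118.8/216.7 = 0.548223
Material balance + equilibrium reduce to Σ zᵢ(Kᵢ−1)/(1+β(Kᵢ−1)) = 0.
g(0) = ΣzᵢKᵢ − 1 = 0.2494 and g(1) = 1 − Σzᵢ/Kᵢ = -0.1602, so a root lies in (0, 1).
Newton iteration, β⁰ = 0.5:
  β = 0.5000: g = 0.03468, g' = -0.3704 → β = 0.5936
  β = 0.5936: g = 0.00018, g' = -0.3678 → β = 0.5941
Converged at β = 0.5941.
Compositions from xᵢ = zᵢ/(1+β(Kᵢ−1)), yᵢ = Kᵢxᵢ:
  A: x = 0.2570, y = 0.5115
  B: x = 0.0738, y = 0.1216
  C: x = 0.6692, y = 0.3669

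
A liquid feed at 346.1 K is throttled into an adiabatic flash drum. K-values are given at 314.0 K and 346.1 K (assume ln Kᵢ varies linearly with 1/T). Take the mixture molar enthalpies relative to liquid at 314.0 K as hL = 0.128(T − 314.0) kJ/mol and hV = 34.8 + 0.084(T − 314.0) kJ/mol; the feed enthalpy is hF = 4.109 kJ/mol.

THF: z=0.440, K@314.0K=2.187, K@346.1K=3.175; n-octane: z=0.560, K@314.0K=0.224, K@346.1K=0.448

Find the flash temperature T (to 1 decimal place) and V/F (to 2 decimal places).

T = 315.2 K, V/F = 0.11

Adiabatic flash: solve Rachford–Rice at each trial T, then check hF = ψ·hV(T) + (1−ψ)·hL(T).
  T = 314.0 K: K = (2.187, 0.224), RR gives ψ = 0.095, H_out = 3.314 kJ/mol
  T = 346.1 K: K = (3.175, 0.448), RR gives ψ = 0.540, H_out = 22.126 kJ/mol
  T = 330.1 K: K = (2.661, 0.323), RR gives ψ = 0.312, H_out = 12.706 kJ/mol
  T = 322.1 K: K = (2.420, 0.270), RR gives ψ = 0.209, H_out = 8.219 kJ/mol
  T = 318.1 K: K = (2.303, 0.247), RR gives ψ = 0.154, H_out = 5.869 kJ/mol
  T = 316.1 K: K = (2.246, 0.235), RR gives ψ = 0.126, H_out = 4.645 kJ/mol
  T = 315.1 K: K = (2.218, 0.230), RR gives ψ = 0.112, H_out = 4.018 kJ/mol
Linear interpolation between T = 315.1 (H_out = 4.018) and T = 316.1 (H_out = 4.645) on hF = 4.109 gives T ≈ 315.2 K, at which ψ = 0.11.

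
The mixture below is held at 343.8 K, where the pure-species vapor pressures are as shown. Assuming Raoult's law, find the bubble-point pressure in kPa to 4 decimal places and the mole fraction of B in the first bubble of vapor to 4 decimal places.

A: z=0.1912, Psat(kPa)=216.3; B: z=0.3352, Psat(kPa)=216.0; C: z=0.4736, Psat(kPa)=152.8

Pbub = 186.1258 kPa, y_B = 0.3890

At the bubble point ψ → 0, so ΣzᵢKᵢ = 1 with Kᵢ = Pᵢˢᵃᵗ/P ⇒ P = ΣzᵢPᵢˢᵃᵗ.
P = 0.1912·216.3 + 0.3352·216.0 + 0.4736·152.8 = 186.1258 kPa
yᵢ = zᵢPᵢˢᵃᵗ/P ⇒ y_B = 0.3352·216.0/186.1258 = 0.3890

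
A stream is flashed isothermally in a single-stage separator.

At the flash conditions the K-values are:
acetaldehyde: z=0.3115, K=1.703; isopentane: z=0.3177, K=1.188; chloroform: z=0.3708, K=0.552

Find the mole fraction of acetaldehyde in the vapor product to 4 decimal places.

Rachford–Rice: g(ψ) = Σ zᵢ(Kᵢ−1)/(1+ψ(Kᵢ−1)) = 0.
g(0) = ΣzᵢKᵢ − 1 = 0.1126 and g(1) = 1 − Σzᵢ/Kᵢ = -0.1221, so a root lies in (0, 1).
Newton iteration, ψ⁰ = 0.5:
  ψ = 0.5000: g = 0.00256, g' = -0.2173 → ψ = 0.5118
  ψ = 0.5118: g = -0.00000, g' = -0.2179 → ψ = 0.5117
Converged at ψ = 0.5117.
Compositions from xᵢ = zᵢ/(1+ψ(Kᵢ−1)), yᵢ = Kᵢxᵢ:
  acetaldehyde: x = 0.2291, y = 0.3901
  isopentane: x = 0.2898, y = 0.3443
  chloroform: x = 0.4811, y = 0.2656

y_acetaldehyde = 0.3901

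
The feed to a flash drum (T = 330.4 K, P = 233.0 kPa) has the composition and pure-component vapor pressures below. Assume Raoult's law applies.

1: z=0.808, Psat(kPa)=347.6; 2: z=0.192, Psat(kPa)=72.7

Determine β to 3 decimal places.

Raoult's law: Kᵢ = Pᵢˢᵃᵗ/P = Pᵢˢᵃᵗ/233.0.
  K_1 = 347.6/233.0 = 1.49185, K_2 = 72.7/233.0 = 0.31202
Material balance + equilibrium reduce to Σ zᵢ(Kᵢ−1)/(1+β(Kᵢ−1)) = 0.
Check two-phase: ΣzᵢKᵢ = 1.265 > 1 and Σzᵢ/Kᵢ = 1.157 > 1, so g(0) = 0.265 > 0 and g(1) = -0.157 < 0.
Newton–Raphson from β = 0.58:
  β = 0.580: g = 0.0894, g' = -0.370 → β = 0.822
  β = 0.822: g = -0.0208, g' = -0.580 → β = 0.786
  β = 0.786: g = -0.0009, g' = -0.532 → β = 0.784
Converged at β = 0.784.

β = 0.784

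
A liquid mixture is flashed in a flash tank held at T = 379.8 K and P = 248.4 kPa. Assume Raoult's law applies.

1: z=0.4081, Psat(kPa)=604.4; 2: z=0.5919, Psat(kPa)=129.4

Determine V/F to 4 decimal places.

Raoult's law: Kᵢ = Pᵢˢᵃᵗ/P = Pᵢˢᵃᵗ/248.4.
  K_1 = 604.4/248.4 = 2.433172, K_2 = 129.4/248.4 = 0.520934
Material balance + equilibrium reduce to Σ zᵢ(Kᵢ−1)/(1+V/F(Kᵢ−1)) = 0.
Feasibility: ΣzᵢKᵢ = 1.3013, Σzᵢ/Kᵢ = 1.3040 — both > 1, two phases present.
Binary case is linear: z₁(K₁−1)(1+V/F(K₂−1)) + z₂(K₂−1)(1+V/F(K₁−1)) = 0
⇒ V/F = [z₁(K₁−1)+z₂(K₂−1)] / [−(K₁−1)(K₂−1)] = 0.30132/0.68658 = 0.4389

V/F = 0.4389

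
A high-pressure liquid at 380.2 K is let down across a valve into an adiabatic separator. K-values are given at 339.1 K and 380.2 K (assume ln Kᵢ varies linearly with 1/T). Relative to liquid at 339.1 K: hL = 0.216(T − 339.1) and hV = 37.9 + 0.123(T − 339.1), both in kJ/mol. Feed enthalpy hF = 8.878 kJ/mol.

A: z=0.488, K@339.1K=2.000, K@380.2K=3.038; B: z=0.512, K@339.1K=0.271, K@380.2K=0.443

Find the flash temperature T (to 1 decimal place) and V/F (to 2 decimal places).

Adiabatic flash: solve Rachford–Rice at each trial T, then check hF = ψ·hV(T) + (1−ψ)·hL(T).
  T = 339.1 K: K = (2.000, 0.271), RR gives ψ = 0.157, H_out = 5.966 kJ/mol
  T = 380.2 K: K = (3.038, 0.443), RR gives ψ = 0.625, H_out = 30.173 kJ/mol
  T = 359.6 K: K = (2.493, 0.351), RR gives ψ = 0.409, H_out = 19.159 kJ/mol
  T = 349.4 K: K = (2.242, 0.310), RR gives ψ = 0.295, H_out = 13.112 kJ/mol
  T = 344.2 K: K = (2.118, 0.290), RR gives ψ = 0.229, H_out = 9.681 kJ/mol
  T = 341.6 K: K = (2.057, 0.280), RR gives ψ = 0.194, H_out = 7.838 kJ/mol
  T = 342.9 K: K = (2.088, 0.285), RR gives ψ = 0.212, H_out = 8.771 kJ/mol
Linear interpolation between T = 342.9 (H_out = 8.771) and T = 344.2 (H_out = 9.681) on hF = 8.878 gives T ≈ 343.1 K, at which ψ = 0.21.

T = 343.1 K, V/F = 0.21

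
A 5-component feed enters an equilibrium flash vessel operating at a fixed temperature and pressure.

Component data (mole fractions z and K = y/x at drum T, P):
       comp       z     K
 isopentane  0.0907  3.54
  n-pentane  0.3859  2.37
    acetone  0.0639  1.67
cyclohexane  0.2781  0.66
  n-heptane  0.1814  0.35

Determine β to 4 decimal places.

Newton iteration, β⁰ = 0.5:
  β = 0.5000: g = 0.15871, g' = -0.5996 → β = 0.7647
  β = 0.7647: g = 0.00259, g' = -0.6146 → β = 0.7689
Converged at β = 0.7689.

β = 0.7689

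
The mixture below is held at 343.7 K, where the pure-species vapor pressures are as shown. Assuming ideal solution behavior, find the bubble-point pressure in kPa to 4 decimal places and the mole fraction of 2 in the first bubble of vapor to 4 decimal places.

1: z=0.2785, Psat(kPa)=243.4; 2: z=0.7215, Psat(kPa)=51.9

At the bubble point ψ → 0, so ΣzᵢKᵢ = 1 with Kᵢ = Pᵢˢᵃᵗ/P ⇒ P = ΣzᵢPᵢˢᵃᵗ.
P = 0.2785·243.4 + 0.7215·51.9 = 105.2328 kPa
yᵢ = zᵢPᵢˢᵃᵗ/P ⇒ y_2 = 0.7215·51.9/105.2328 = 0.3558

Pbub = 105.2328 kPa, y_2 = 0.3558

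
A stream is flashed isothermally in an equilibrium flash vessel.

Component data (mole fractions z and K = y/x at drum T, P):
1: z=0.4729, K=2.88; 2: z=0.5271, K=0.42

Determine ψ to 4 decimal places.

ψ = 0.5350

Newton–Raphson from ψ = 0.33:
  ψ = 0.3300: g = 0.17058, g' = -0.9078 → ψ = 0.5179
  ψ = 0.5179: g = 0.01347, g' = -0.7913 → ψ = 0.5349
  ψ = 0.5349: g = 0.00003, g' = -0.7882 → ψ = 0.5350
Converged at ψ = 0.5350.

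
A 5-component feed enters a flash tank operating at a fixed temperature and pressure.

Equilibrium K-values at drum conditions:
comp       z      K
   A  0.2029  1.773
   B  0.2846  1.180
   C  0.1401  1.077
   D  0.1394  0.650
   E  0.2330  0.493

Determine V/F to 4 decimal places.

Material balance + equilibrium reduce to Σ zᵢ(Kᵢ−1)/(1+V/F(Kᵢ−1)) = 0.
g(0) = ΣzᵢKᵢ − 1 = 0.0519 and g(1) = 1 − Σzᵢ/Kᵢ = -0.1728, so a root lies in (0, 1).
Iterate (Newton) starting at V/F = 0.63:
  V/F = 0.6300: g = -0.07439, g' = -0.2204 → V/F = 0.2925
  V/F = 0.2925: g = -0.00593, g' = -0.1935 → V/F = 0.2619
Converged at V/F = 0.2619.

V/F = 0.2619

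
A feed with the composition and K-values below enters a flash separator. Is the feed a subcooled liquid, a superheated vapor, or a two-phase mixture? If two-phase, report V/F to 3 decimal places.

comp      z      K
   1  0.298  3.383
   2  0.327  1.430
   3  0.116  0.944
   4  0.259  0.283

ΣzᵢKᵢ = 1.659; Σzᵢ/Kᵢ = 1.355.
Both exceed 1, so a two-phase solution exists.
Let ψ = V/F and solve Σ zᵢ(Kᵢ−1)/(1+ψ(Kᵢ−1)) = 0.
Iterate (Newton) starting at ψ = 0.4:
  ψ = 0.400: g = 0.2165, g' = -0.750 → ψ = 0.689
  ψ = 0.689: g = 0.0037, g' = -0.799 → ψ = 0.693
Converged at ψ = 0.693.

two-phase, V/F = 0.693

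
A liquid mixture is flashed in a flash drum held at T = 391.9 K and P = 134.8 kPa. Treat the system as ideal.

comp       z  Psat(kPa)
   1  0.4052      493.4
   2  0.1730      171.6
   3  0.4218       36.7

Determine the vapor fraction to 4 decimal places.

ψ = 0.5198

Raoult's law: Kᵢ = Pᵢˢᵃᵗ/P = Pᵢˢᵃᵗ/134.8.
  K_1 = 493.4/134.8 = 3.660237, K_2 = 171.6/134.8 = 1.272997, K_3 = 36.7/134.8 = 0.272255
Rachford–Rice: g(ψ) = Σ zᵢ(Kᵢ−1)/(1+ψ(Kᵢ−1)) = 0.
Check two-phase: ΣzᵢKᵢ = 1.8182 > 1 and Σzᵢ/Kᵢ = 1.7959 > 1, so g(0) = 0.8182 > 0 and g(1) = -0.7959 < 0.
Newton–Raphson from ψ = 0.46:
  ψ = 0.4600: g = 0.06527, g' = -1.0949 → ψ = 0.5196
  ψ = 0.5196: g = 0.00021, g' = -1.0928 → ψ = 0.5198
Converged at ψ = 0.5198.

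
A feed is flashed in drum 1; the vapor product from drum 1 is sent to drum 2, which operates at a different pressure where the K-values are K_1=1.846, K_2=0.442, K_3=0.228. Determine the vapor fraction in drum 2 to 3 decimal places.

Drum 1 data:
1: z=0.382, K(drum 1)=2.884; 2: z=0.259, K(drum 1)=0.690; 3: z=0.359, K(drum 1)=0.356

Drum 1:
Rachford–Rice: g(ψ₁) = Σ zᵢ(Kᵢ−1)/(1+ψ₁(Kᵢ−1)) = 0.
g(0) = ΣzᵢKᵢ − 1 = 0.408 and g(1) = 1 − Σzᵢ/Kᵢ = -0.516, so a root lies in (0, 1).
Newton–Raphson from ψ₁ = 0.5:
  ψ₁ = 0.500: g = -0.0654, g' = -0.718 → ψ₁ = 0.409
  ψ₁ = 0.409: g = 0.0007, g' = -0.740 → ψ₁ = 0.410
Converged at ψ₁ = 0.410.
Drum-1 compositions:
  1: x = 0.216, y = 0.622
  2: x = 0.297, y = 0.205
  3: x = 0.488, y = 0.174
Drum-2 feed = drum-1 vapor: z₂ = (0.6216, 0.2047, 0.1736).
Drum 2:
Iterate (Newton) starting at ψ₂ = 0.5:
  ψ₂ = 0.500: g = -0.0072, g' = -0.617 → ψ₂ = 0.488
Converged at ψ₂ = 0.488.
  1: x = 0.440, y = 0.812
  2: x = 0.281, y = 0.124
  3: x = 0.279, y = 0.064

V/F (drum 2) = 0.488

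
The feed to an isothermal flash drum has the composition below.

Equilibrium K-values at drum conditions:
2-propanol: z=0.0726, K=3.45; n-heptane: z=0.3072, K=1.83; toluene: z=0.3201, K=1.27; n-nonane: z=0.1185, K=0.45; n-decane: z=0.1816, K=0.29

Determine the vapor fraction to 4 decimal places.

Rachford–Rice: g(ψ) = Σ zᵢ(Kᵢ−1)/(1+ψ(Kᵢ−1)) = 0.
Check two-phase: ΣzᵢKᵢ = 1.3252 > 1 and Σzᵢ/Kᵢ = 1.3305 > 1, so g(0) = 0.3252 > 0 and g(1) = -0.3305 < 0.
Newton–Raphson from ψ = 0.51:
  ψ = 0.5100: g = 0.04147, g' = -0.5028 → ψ = 0.5925
  ψ = 0.5925: g = -0.00125, g' = -0.5366 → ψ = 0.5901
Converged at ψ = 0.5901.

ψ = 0.5901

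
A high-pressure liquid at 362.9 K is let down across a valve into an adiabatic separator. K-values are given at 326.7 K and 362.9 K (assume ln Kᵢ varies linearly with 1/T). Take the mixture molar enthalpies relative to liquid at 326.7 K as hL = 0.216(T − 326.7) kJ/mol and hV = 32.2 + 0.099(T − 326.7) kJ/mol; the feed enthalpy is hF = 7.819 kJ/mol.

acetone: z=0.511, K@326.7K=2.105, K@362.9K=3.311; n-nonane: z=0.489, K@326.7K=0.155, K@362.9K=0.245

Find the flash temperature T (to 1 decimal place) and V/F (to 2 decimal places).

Adiabatic flash: solve Rachford–Rice at each trial T, then check hF = ψ·hV(T) + (1−ψ)·hL(T).
  T = 326.7 K: K = (2.105, 0.155), RR gives ψ = 0.162, H_out = 5.223 kJ/mol
  T = 362.9 K: K = (3.311, 0.245), RR gives ψ = 0.465, H_out = 20.829 kJ/mol
  T = 344.8 K: K = (2.672, 0.197), RR gives ψ = 0.344, H_out = 14.258 kJ/mol
  T = 335.8 K: K = (2.381, 0.176), RR gives ψ = 0.266, H_out = 10.235 kJ/mol
  T = 331.2 K: K = (2.239, 0.165), RR gives ψ = 0.217, H_out = 7.854 kJ/mol
  T = 328.9 K: K = (2.170, 0.160), RR gives ψ = 0.190, H_out = 6.552 kJ/mol
Linear interpolation between T = 328.9 (H_out = 6.552) and T = 331.2 (H_out = 7.854) on hF = 7.819 gives T ≈ 331.1 K, at which ψ = 0.22.

T = 331.1 K, V/F = 0.22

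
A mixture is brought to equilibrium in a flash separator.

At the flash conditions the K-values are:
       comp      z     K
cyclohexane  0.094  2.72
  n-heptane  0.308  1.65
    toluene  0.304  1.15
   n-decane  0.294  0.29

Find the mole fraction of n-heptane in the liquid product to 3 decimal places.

x_n-heptane = 0.243

Material balance + equilibrium reduce to Σ zᵢ(Kᵢ−1)/(1+ψ(Kᵢ−1)) = 0.
Feasibility: ΣzᵢKᵢ = 1.199, Σzᵢ/Kᵢ = 1.499 — both > 1, two phases present.
Newton iteration, ψ⁰ = 0.5:
  ψ = 0.500: g = -0.0432, g' = -0.517 → ψ = 0.416
  ψ = 0.416: g = -0.0017, g' = -0.480 → ψ = 0.413
Converged at ψ = 0.413.
Compositions from xᵢ = zᵢ/(1+ψ(Kᵢ−1)), yᵢ = Kᵢxᵢ:
  cyclohexane: x = 0.055, y = 0.150
  n-heptane: x = 0.243, y = 0.401
  toluene: x = 0.286, y = 0.329
  n-decane: x = 0.416, y = 0.121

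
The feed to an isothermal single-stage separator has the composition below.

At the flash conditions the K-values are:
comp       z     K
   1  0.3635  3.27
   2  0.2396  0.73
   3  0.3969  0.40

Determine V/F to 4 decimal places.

V/F = 0.4612

Iterate (Newton) starting at V/F = 0.34:
  V/F = 0.3400: g = 0.09531, g' = -0.8433 → V/F = 0.4530
  V/F = 0.4530: g = 0.00607, g' = -0.7474 → V/F = 0.4611
  V/F = 0.4611: g = 0.00002, g' = -0.7430 → V/F = 0.4612
Converged at V/F = 0.4612.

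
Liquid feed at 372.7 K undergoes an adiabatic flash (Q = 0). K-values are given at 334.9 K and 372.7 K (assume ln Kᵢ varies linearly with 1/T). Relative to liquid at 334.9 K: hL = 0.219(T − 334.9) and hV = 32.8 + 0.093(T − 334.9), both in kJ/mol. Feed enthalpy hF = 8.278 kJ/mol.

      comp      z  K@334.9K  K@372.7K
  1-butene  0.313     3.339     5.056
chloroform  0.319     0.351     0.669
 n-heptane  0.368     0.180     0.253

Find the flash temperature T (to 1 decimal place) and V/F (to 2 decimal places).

T = 344.5 K, V/F = 0.20

Adiabatic flash: solve Rachford–Rice at each trial T, then check hF = ψ·hV(T) + (1−ψ)·hL(T).
  T = 334.9 K: K = (3.339, 0.351, 0.180), RR gives ψ = 0.128, H_out = 4.209 kJ/mol
  T = 372.7 K: K = (5.056, 0.669, 0.253), RR gives ψ = 0.376, H_out = 18.818 kJ/mol
  T = 353.8 K: K = (4.155, 0.493, 0.215), RR gives ψ = 0.255, H_out = 11.906 kJ/mol
  T = 344.4 K: K = (3.738, 0.418, 0.197), RR gives ψ = 0.194, H_out = 8.227 kJ/mol
  T = 349.1 K: K = (3.944, 0.455, 0.206), RR gives ψ = 0.225, H_out = 10.095 kJ/mol
  T = 346.8 K: K = (3.842, 0.437, 0.202), RR gives ψ = 0.210, H_out = 9.189 kJ/mol
Linear interpolation between T = 344.4 (H_out = 8.227) and T = 346.8 (H_out = 9.189) on hF = 8.278 gives T ≈ 344.5 K, at which ψ = 0.20.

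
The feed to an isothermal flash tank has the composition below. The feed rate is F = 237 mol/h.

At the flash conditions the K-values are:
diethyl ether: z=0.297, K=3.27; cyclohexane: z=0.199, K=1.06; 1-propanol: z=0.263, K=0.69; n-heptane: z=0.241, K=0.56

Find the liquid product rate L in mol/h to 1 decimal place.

L = 61.6 mol/h

Rachford–Rice: g(ψ) = Σ zᵢ(Kᵢ−1)/(1+ψ(Kᵢ−1)) = 0.
Feasibility: ΣzᵢKᵢ = 1.499, Σzᵢ/Kᵢ = 1.090 — both > 1, two phases present.
Iterate (Newton) starting at ψ = 0.5:
  ψ = 0.500: g = 0.0949, g' = -0.449 → ψ = 0.712
  ψ = 0.712: g = 0.0102, g' = -0.365 → ψ = 0.740
Converged at ψ = 0.740.
Then V = ψ·F = 0.7399·237 = 175.4 mol/h and L = F − V = 61.6 mol/h.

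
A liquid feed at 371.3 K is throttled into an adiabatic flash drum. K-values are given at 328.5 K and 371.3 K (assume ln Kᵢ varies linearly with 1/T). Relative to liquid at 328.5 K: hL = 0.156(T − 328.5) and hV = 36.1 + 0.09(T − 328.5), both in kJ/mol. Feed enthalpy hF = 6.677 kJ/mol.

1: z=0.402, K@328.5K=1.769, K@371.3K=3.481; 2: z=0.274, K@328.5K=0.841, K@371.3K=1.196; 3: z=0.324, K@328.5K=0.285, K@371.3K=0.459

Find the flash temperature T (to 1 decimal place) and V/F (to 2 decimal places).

Adiabatic flash: solve Rachford–Rice at each trial T, then check hF = ψ·hV(T) + (1−ψ)·hL(T).
  T = 328.5 K: K = (1.769, 0.841, 0.285), RR gives ψ = 0.083, H_out = 3.011 kJ/mol
  T = 371.3 K: K = (3.481, 1.196, 0.459), RR gives ψ = 0.921, H_out = 37.310 kJ/mol
  T = 349.9 K: K = (2.533, 1.014, 0.367), RR gives ψ = 0.590, H_out = 23.806 kJ/mol
  T = 339.2 K: K = (2.129, 0.926, 0.325), RR gives ψ = 0.385, H_out = 15.285 kJ/mol
  T = 333.9 K: K = (1.945, 0.884, 0.305), RR gives ψ = 0.254, H_out = 9.918 kJ/mol
  T = 331.2 K: K = (1.856, 0.862, 0.295), RR gives ψ = 0.175, H_out = 6.695 kJ/mol
  T = 329.9 K: K = (1.814, 0.852, 0.290), RR gives ψ = 0.132, H_out = 4.987 kJ/mol
Linear interpolation between T = 329.9 (H_out = 4.987) and T = 331.2 (H_out = 6.695) on hF = 6.677 gives T ≈ 331.2 K, at which ψ = 0.17.

T = 331.2 K, V/F = 0.17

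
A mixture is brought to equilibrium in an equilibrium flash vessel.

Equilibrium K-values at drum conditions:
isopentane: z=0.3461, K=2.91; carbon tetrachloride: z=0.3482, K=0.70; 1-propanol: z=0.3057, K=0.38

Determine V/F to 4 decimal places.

Rachford–Rice: g(V/F) = Σ zᵢ(Kᵢ−1)/(1+V/F(Kᵢ−1)) = 0.
Feasibility: ΣzᵢKᵢ = 1.3671, Σzᵢ/Kᵢ = 1.4208 — both > 1, two phases present.
Newton–Raphson from V/F = 0.59:
  V/F = 0.5900: g = -0.11498, g' = -0.6175 → V/F = 0.4038
  V/F = 0.4038: g = 0.00151, g' = -0.6521 → V/F = 0.4061
Converged at V/F = 0.4061.

V/F = 0.4061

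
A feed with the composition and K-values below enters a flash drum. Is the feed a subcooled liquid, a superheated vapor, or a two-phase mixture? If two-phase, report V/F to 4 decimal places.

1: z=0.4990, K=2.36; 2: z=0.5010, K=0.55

ΣzᵢKᵢ = 1.4532; Σzᵢ/Kᵢ = 1.1223.
Both exceed 1, so a two-phase solution exists.
Rachford–Rice: g(ψ) = Σ zᵢ(Kᵢ−1)/(1+ψ(Kᵢ−1)) = 0.
Binary case is linear: z₁(K₁−1)(1+ψ(K₂−1)) + z₂(K₂−1)(1+ψ(K₁−1)) = 0
⇒ ψ = [z₁(K₁−1)+z₂(K₂−1)] / [−(K₁−1)(K₂−1)] = 0.45319/0.61200 = 0.7405

two-phase, V/F = 0.7405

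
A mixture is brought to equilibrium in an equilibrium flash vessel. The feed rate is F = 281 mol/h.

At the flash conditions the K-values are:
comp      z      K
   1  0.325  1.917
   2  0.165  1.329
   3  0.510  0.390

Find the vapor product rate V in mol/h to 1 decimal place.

Newton iteration, β⁰ = 0.63:
  β = 0.630: g = -0.2714, g' = -0.623 → β = 0.194
  β = 0.194: g = -0.0489, g' = -0.457 → β = 0.087
  β = 0.087: g = 0.0002, g' = -0.463 → β = 0.088
Converged at β = 0.088.
Then V = β·F = 0.0875·281 = 24.6 mol/h and L = F − V = 256.4 mol/h.

V = 24.6 mol/h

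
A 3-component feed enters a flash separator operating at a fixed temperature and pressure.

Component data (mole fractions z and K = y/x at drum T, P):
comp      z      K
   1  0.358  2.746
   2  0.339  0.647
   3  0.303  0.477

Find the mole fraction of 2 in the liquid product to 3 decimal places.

x_2 = 0.403

Rachford–Rice: g(ψ) = Σ zᵢ(Kᵢ−1)/(1+ψ(Kᵢ−1)) = 0.
g(0) = ΣzᵢKᵢ − 1 = 0.347 and g(1) = 1 − Σzᵢ/Kᵢ = -0.290, so a root lies in (0, 1).
Newton–Raphson from ψ = 0.6:
  ψ = 0.600: g = -0.0775, g' = -0.504 → ψ = 0.446
  ψ = 0.446: g = 0.0025, g' = -0.545 → ψ = 0.451
Converged at ψ = 0.451.
Compositions from xᵢ = zᵢ/(1+ψ(Kᵢ−1)), yᵢ = Kᵢxᵢ:
  1: x = 0.200, y = 0.550
  2: x = 0.403, y = 0.261
  3: x = 0.397, y = 0.189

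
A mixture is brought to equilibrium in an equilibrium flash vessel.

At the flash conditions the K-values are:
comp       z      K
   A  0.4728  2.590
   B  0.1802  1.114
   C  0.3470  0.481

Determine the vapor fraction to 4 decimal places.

ψ = 0.8810

Rachford–Rice: g(ψ) = Σ zᵢ(Kᵢ−1)/(1+ψ(Kᵢ−1)) = 0.
Feasibility: ΣzᵢKᵢ = 1.5922, Σzᵢ/Kᵢ = 1.0657 — both > 1, two phases present.
Newton iteration, ψ⁰ = 0.68:
  ψ = 0.6800: g = 0.10196, g' = -0.5012 → ψ = 0.8834
  ψ = 0.8834: g = -0.00129, g' = -0.5274 → ψ = 0.8810
Converged at ψ = 0.8810.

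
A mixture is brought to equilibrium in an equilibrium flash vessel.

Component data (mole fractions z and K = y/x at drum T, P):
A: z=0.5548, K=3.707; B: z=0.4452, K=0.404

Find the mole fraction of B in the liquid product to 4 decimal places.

x_B = 0.8196

Let ψ = V/F and solve Σ zᵢ(Kᵢ−1)/(1+ψ(Kᵢ−1)) = 0.
Feasibility: ΣzᵢKᵢ = 2.2365, Σzᵢ/Kᵢ = 1.2516 — both > 1, two phases present.
Binary case is linear: z₁(K₁−1)(1+ψ(K₂−1)) + z₂(K₂−1)(1+ψ(K₁−1)) = 0
⇒ ψ = [z₁(K₁−1)+z₂(K₂−1)] / [−(K₁−1)(K₂−1)] = 1.23650/1.61337 = 0.7664
Compositions from xᵢ = zᵢ/(1+ψ(Kᵢ−1)), yᵢ = Kᵢxᵢ:
  A: x = 0.1804, y = 0.6689
  B: x = 0.8196, y = 0.3311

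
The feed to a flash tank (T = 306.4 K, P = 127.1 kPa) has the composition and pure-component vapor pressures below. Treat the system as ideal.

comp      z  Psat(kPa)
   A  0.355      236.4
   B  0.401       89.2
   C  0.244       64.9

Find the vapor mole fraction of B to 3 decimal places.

Raoult's law: Kᵢ = Pᵢˢᵃᵗ/P = Pᵢˢᵃᵗ/127.1.
  K_A = 236.4/127.1 = 1.85995, K_B = 89.2/127.1 = 0.70181, K_C = 64.9/127.1 = 0.51062
Material balance + equilibrium reduce to Σ zᵢ(Kᵢ−1)/(1+β(Kᵢ−1)) = 0.
Feasibility: ΣzᵢKᵢ = 1.066, Σzᵢ/Kᵢ = 1.240 — both > 1, two phases present.
Iterate (Newton) starting at β = 0.36:
  β = 0.360: g = -0.0458, g' = -0.284 → β = 0.199
  β = 0.199: g = 0.0013, g' = -0.303 → β = 0.203
Converged at β = 0.203.
Compositions from xᵢ = zᵢ/(1+β(Kᵢ−1)), yᵢ = Kᵢxᵢ:
  A: x = 0.302, y = 0.562
  B: x = 0.427, y = 0.300
  C: x = 0.271, y = 0.138

y_B = 0.300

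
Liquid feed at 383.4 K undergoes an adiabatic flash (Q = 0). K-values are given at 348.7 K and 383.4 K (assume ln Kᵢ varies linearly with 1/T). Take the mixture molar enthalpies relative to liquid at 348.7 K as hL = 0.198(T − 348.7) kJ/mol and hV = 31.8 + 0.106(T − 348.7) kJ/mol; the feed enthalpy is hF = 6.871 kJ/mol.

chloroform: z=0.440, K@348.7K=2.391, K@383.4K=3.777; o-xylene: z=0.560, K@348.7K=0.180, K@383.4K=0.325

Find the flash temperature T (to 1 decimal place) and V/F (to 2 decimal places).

Adiabatic flash: solve Rachford–Rice at each trial T, then check hF = ψ·hV(T) + (1−ψ)·hL(T).
  T = 348.7 K: K = (2.391, 0.180), RR gives ψ = 0.134, H_out = 4.261 kJ/mol
  T = 383.4 K: K = (3.777, 0.325), RR gives ψ = 0.450, H_out = 19.750 kJ/mol
  T = 366.0 K: K = (3.036, 0.245), RR gives ψ = 0.308, H_out = 12.723 kJ/mol
  T = 357.4 K: K = (2.704, 0.211), RR gives ψ = 0.229, H_out = 8.822 kJ/mol
  T = 353.0 K: K = (2.543, 0.195), RR gives ψ = 0.184, H_out = 6.615 kJ/mol
  T = 355.2 K: K = (2.623, 0.203), RR gives ψ = 0.207, H_out = 7.741 kJ/mol
Linear interpolation between T = 353.0 (H_out = 6.615) and T = 355.2 (H_out = 7.741) on hF = 6.871 gives T ≈ 353.5 K, at which ψ = 0.19.

T = 353.5 K, V/F = 0.19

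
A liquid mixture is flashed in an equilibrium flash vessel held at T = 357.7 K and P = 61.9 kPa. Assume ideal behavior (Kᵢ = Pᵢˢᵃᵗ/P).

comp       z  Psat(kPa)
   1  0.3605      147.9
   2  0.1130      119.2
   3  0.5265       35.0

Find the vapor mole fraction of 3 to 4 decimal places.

y_3 = 0.4207

Raoult's law: Kᵢ = Pᵢˢᵃᵗ/P = Pᵢˢᵃᵗ/61.9.
  K_1 = 147.9/61.9 = 2.389338, K_2 = 119.2/61.9 = 1.925687, K_3 = 35.0/61.9 = 0.565428
Material balance + equilibrium reduce to Σ zᵢ(Kᵢ−1)/(1+β(Kᵢ−1)) = 0.
Feasibility: ΣzᵢKᵢ = 1.3767, Σzᵢ/Kᵢ = 1.1407 — both > 1, two phases present.
Iterate (Newton) starting at β = 0.41:
  β = 0.4100: g = 0.11651, g' = -0.4805 → β = 0.6525
  β = 0.6525: g = 0.00858, g' = -0.4228 → β = 0.6727
  β = 0.6727: g = 0.00002, g' = -0.4212 → β = 0.6728
Converged at β = 0.6728.
Compositions from xᵢ = zᵢ/(1+β(Kᵢ−1)), yᵢ = Kᵢxᵢ:
  1: x = 0.1863, y = 0.4452
  2: x = 0.0696, y = 0.1341
  3: x = 0.7440, y = 0.4207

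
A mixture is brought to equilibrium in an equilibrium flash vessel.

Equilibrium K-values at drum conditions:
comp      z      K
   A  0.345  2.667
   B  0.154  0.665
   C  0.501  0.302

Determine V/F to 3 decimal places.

V/F = 0.166

Material balance + equilibrium reduce to Σ zᵢ(Kᵢ−1)/(1+V/F(Kᵢ−1)) = 0.
Feasibility: ΣzᵢKᵢ = 1.174, Σzᵢ/Kᵢ = 2.020 — both > 1, two phases present.
Newton–Raphson from V/F = 0.65:
  V/F = 0.650: g = -0.4300, g' = -1.067 → V/F = 0.247
  V/F = 0.247: g = -0.0714, g' = -0.858 → V/F = 0.164
  V/F = 0.164: g = 0.0024, g' = -0.922 → V/F = 0.166
Converged at V/F = 0.166.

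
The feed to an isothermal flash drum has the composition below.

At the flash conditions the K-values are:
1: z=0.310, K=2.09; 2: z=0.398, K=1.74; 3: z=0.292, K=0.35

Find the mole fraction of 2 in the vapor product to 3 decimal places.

y_2 = 0.444

Rachford–Rice: g(V/F) = Σ zᵢ(Kᵢ−1)/(1+V/F(Kᵢ−1)) = 0.
Check two-phase: ΣzᵢKᵢ = 1.443 > 1 and Σzᵢ/Kᵢ = 1.211 > 1, so g(0) = 0.443 > 0 and g(1) = -0.211 < 0.
Newton iteration, V/F⁰ = 0.64:
  V/F = 0.640: g = 0.0739, g' = -0.590 → V/F = 0.765
  V/F = 0.765: g = -0.0054, g' = -0.687 → V/F = 0.757
Converged at V/F = 0.757.
Compositions from xᵢ = zᵢ/(1+V/F(Kᵢ−1)), yᵢ = Kᵢxᵢ:
  1: x = 0.170, y = 0.355
  2: x = 0.255, y = 0.444
  3: x = 0.575, y = 0.201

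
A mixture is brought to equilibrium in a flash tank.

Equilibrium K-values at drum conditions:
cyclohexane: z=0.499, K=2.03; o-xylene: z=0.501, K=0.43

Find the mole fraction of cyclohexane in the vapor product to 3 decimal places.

y_cyclohexane = 0.723

Material balance + equilibrium reduce to Σ zᵢ(Kᵢ−1)/(1+ψ(Kᵢ−1)) = 0.
Check two-phase: ΣzᵢKᵢ = 1.228 > 1 and Σzᵢ/Kᵢ = 1.411 > 1, so g(0) = 0.228 > 0 and g(1) = -0.411 < 0.
Binary case is linear: z₁(K₁−1)(1+ψ(K₂−1)) + z₂(K₂−1)(1+ψ(K₁−1)) = 0
⇒ ψ = [z₁(K₁−1)+z₂(K₂−1)] / [−(K₁−1)(K₂−1)] = 0.2284/0.5871 = 0.389
Compositions from xᵢ = zᵢ/(1+ψ(Kᵢ−1)), yᵢ = Kᵢxᵢ:
  cyclohexane: x = 0.356, y = 0.723
  o-xylene: x = 0.644, y = 0.277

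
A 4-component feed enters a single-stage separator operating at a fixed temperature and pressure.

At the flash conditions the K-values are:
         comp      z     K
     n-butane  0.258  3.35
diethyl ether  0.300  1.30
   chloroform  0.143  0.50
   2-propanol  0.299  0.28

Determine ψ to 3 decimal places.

ψ = 0.402

Material balance + equilibrium reduce to Σ zᵢ(Kᵢ−1)/(1+ψ(Kᵢ−1)) = 0.
Check two-phase: ΣzᵢKᵢ = 1.410 > 1 and Σzᵢ/Kᵢ = 1.662 > 1, so g(0) = 0.410 > 0 and g(1) = -0.662 < 0.
Iterate (Newton) starting at ψ = 0.5:
  ψ = 0.500: g = -0.0747, g' = -0.764 → ψ = 0.402
Converged at ψ = 0.402.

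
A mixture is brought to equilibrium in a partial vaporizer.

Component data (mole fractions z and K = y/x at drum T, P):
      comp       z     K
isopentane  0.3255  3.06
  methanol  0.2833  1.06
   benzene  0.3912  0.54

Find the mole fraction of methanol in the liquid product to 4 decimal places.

x_methanol = 0.2709

Let ψ = V/F and solve Σ zᵢ(Kᵢ−1)/(1+ψ(Kᵢ−1)) = 0.
Feasibility: ΣzᵢKᵢ = 1.5076, Σzᵢ/Kᵢ = 1.0981 — both > 1, two phases present.
Iterate (Newton) starting at ψ = 0.5:
  ψ = 0.5000: g = 0.11311, g' = -0.4758 → ψ = 0.7377
  ψ = 0.7377: g = 0.01000, g' = -0.4082 → ψ = 0.7622
  ψ = 0.7622: g = 0.00002, g' = -0.4063 → ψ = 0.7623
Converged at ψ = 0.7623.
Compositions from xᵢ = zᵢ/(1+ψ(Kᵢ−1)), yᵢ = Kᵢxᵢ:
  isopentane: x = 0.1266, y = 0.3875
  methanol: x = 0.2709, y = 0.2872
  benzene: x = 0.6025, y = 0.3253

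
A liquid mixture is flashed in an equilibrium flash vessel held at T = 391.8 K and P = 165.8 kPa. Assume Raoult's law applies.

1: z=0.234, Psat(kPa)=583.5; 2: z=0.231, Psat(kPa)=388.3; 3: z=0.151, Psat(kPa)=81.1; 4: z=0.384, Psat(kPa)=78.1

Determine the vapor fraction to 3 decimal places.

Raoult's law: Kᵢ = Pᵢˢᵃᵗ/P = Pᵢˢᵃᵗ/165.8.
  K_1 = 583.5/165.8 = 3.51930, K_2 = 388.3/165.8 = 2.34198, K_3 = 81.1/165.8 = 0.48914, K_4 = 78.1/165.8 = 0.47105
Newton–Raphson from ψ = 0.37:
  ψ = 0.370: g = 0.1646, g' = -0.810 → ψ = 0.573
  ψ = 0.573: g = 0.0158, g' = -0.682 → ψ = 0.596
  ψ = 0.596: g = 0.0001, g' = -0.676 → ψ = 0.597
Converged at ψ = 0.597.

ψ = 0.597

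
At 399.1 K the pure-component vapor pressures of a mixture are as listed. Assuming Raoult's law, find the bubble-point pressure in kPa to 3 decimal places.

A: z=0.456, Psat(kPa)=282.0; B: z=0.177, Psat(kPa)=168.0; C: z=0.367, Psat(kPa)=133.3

Pbub = 207.249 kPa

At the bubble point ψ → 0, so ΣzᵢKᵢ = 1 with Kᵢ = Pᵢˢᵃᵗ/P ⇒ P = ΣzᵢPᵢˢᵃᵗ.
P = 0.456·282.0 + 0.177·168.0 + 0.367·133.3 = 207.249 kPa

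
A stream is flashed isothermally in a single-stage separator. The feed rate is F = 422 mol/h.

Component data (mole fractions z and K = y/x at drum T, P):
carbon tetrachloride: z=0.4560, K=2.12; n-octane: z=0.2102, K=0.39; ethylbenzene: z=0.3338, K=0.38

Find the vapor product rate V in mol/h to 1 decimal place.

V = 107.3 mol/h

Let β = V/F and solve Σ zᵢ(Kᵢ−1)/(1+β(Kᵢ−1)) = 0.
Check two-phase: ΣzᵢKᵢ = 1.1755 > 1 and Σzᵢ/Kᵢ = 1.6325 > 1, so g(0) = 0.1755 > 0 and g(1) = -0.6325 < 0.
Newton–Raphson from β = 0.69:
  β = 0.6900: g = -0.29501, g' = -0.8071 → β = 0.3245
  β = 0.3245: g = -0.04436, g' = -0.6304 → β = 0.2541
  β = 0.2541: g = 0.00016, g' = -0.6370 → β = 0.2544
Converged at β = 0.2544.
Then V = β·F = 0.2544·422 = 107.3 mol/h and L = F − V = 314.7 mol/h.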